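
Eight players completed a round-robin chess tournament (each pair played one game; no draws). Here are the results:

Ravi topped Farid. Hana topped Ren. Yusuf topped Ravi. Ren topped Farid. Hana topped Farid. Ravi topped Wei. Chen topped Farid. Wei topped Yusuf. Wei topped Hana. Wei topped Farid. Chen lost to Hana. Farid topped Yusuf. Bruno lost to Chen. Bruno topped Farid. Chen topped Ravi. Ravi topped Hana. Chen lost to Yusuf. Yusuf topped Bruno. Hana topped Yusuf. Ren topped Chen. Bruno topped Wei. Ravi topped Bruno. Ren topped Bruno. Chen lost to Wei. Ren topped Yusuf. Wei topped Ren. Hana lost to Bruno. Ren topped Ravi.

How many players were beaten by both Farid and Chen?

0

Farid beat: Yusuf.
Chen beat: Ravi, Bruno, Farid.
No one was beaten by both.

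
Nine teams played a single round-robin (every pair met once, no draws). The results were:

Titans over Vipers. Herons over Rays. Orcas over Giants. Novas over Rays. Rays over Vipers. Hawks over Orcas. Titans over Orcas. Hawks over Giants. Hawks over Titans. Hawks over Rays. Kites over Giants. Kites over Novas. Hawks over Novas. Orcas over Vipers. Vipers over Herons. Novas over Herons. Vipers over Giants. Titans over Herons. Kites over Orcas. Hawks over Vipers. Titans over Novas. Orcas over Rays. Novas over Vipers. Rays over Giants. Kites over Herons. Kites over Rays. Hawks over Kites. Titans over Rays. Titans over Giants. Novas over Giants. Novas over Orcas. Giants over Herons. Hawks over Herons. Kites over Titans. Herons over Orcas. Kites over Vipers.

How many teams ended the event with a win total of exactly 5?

Win totals: Herons 2, Novas 5, Giants 1, Rays 2, Titans 6, Orcas 3, Hawks 8, Vipers 2, Kites 7.
Exactly 5: Novas — 1 team.

1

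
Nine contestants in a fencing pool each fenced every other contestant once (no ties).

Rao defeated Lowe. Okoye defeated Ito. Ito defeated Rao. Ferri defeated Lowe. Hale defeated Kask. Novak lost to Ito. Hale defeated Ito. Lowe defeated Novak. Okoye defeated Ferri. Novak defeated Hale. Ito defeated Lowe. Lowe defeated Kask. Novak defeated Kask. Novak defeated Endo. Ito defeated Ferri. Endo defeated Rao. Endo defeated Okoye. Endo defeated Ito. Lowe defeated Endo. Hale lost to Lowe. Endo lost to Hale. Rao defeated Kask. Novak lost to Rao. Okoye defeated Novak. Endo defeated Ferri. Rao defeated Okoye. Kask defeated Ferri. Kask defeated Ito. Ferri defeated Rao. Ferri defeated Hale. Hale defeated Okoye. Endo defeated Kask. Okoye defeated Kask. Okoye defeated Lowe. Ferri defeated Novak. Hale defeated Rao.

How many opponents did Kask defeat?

2

Kask's results: beat Ito, Ferri; lost to Okoye, Endo, Hale, Lowe, Rao, Novak.
That is 2 wins.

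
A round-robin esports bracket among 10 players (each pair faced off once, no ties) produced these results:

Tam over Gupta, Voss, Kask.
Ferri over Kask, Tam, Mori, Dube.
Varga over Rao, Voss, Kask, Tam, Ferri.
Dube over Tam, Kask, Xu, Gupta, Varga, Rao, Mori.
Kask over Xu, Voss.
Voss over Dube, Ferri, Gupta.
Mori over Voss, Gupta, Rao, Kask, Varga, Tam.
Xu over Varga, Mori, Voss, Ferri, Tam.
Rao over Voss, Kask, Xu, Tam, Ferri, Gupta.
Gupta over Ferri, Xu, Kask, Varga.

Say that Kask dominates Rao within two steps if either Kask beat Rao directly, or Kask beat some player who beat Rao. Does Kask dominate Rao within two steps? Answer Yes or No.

No

Kask did not beat Rao directly.
Kask beat Xu, Voss, but each of them lost to Rao. No two-step path.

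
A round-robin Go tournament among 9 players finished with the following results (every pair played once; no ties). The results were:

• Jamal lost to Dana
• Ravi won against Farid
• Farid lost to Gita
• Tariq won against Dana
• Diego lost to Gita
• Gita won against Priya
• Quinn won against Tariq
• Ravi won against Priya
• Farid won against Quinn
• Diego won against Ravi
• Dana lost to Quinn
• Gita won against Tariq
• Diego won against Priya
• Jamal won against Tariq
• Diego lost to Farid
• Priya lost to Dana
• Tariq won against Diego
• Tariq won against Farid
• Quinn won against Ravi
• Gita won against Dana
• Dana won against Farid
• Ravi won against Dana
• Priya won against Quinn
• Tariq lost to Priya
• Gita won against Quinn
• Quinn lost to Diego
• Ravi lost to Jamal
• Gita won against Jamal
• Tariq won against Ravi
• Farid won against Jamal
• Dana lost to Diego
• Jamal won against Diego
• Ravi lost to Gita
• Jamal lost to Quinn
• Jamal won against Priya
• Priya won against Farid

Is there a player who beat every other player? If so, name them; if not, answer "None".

Gita

Gita has 8 wins out of 8 opponents — a perfect record.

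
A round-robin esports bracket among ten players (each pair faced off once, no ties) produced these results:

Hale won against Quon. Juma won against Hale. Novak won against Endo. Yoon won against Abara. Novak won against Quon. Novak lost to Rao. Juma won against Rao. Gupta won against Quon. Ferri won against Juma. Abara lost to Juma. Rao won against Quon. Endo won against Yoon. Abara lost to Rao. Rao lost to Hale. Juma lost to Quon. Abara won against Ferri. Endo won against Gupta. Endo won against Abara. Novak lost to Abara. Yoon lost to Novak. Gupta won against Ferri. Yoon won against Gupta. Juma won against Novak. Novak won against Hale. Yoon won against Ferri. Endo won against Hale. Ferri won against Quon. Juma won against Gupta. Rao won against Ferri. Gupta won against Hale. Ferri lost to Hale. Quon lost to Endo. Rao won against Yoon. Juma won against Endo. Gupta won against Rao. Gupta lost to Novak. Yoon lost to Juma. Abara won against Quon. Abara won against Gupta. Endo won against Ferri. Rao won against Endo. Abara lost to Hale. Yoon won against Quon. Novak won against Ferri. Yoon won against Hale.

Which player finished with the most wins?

Win totals: Gupta 4, Yoon 5, Ferri 2, Rao 6, Abara 4, Juma 7, Quon 1, Novak 6, Hale 4, Endo 6.
Juma leads with 7 wins (next highest: 6).

Juma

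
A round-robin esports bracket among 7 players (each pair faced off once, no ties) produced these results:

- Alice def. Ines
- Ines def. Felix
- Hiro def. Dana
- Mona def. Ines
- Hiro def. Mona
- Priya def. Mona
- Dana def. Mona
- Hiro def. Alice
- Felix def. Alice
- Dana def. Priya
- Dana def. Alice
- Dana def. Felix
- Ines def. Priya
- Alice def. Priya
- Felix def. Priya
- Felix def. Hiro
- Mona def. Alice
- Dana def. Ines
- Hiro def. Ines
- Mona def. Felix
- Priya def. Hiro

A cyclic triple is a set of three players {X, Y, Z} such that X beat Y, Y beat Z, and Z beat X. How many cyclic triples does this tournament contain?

Win totals: Dana 5, Felix 3, Hiro 4, Ines 2, Mona 3, Alice 2, Priya 2.
A player with w wins dominates both others in C(w,2) triples; summing gives 10 + 3 + 6 + 1 + 3 + 1 + 1 = 25 transitive triples.
Total triples C(7,3) = 35, so cyclic triples = 35 − 25 = 10.

10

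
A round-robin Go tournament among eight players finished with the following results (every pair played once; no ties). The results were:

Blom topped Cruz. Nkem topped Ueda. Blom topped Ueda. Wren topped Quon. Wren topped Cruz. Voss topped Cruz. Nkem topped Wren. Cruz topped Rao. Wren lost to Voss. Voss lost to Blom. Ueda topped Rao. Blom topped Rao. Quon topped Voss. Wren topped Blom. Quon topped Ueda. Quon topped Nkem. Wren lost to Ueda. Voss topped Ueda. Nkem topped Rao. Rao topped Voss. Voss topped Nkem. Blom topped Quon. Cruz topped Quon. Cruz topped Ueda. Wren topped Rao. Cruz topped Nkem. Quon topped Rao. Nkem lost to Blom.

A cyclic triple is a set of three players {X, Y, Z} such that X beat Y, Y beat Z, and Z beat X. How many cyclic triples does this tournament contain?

Win totals: Nkem 3, Quon 4, Rao 1, Cruz 4, Ueda 2, Blom 6, Wren 4, Voss 4.
A player with w wins dominates both others in C(w,2) triples; summing gives 3 + 6 + 0 + 6 + 1 + 15 + 6 + 6 = 43 transitive triples.
Total triples C(8,3) = 56, so cyclic triples = 56 − 43 = 13.

13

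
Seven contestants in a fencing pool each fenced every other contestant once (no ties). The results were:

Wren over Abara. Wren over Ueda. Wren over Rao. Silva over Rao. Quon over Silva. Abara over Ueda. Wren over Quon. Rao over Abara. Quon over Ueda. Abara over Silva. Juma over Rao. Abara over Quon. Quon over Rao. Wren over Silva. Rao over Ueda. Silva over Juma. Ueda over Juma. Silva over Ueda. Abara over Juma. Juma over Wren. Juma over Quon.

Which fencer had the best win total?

Win totals: Abara 4, Ueda 1, Quon 3, Juma 3, Wren 5, Rao 2, Silva 3.
Wren leads with 5 wins (next highest: 4).

Wren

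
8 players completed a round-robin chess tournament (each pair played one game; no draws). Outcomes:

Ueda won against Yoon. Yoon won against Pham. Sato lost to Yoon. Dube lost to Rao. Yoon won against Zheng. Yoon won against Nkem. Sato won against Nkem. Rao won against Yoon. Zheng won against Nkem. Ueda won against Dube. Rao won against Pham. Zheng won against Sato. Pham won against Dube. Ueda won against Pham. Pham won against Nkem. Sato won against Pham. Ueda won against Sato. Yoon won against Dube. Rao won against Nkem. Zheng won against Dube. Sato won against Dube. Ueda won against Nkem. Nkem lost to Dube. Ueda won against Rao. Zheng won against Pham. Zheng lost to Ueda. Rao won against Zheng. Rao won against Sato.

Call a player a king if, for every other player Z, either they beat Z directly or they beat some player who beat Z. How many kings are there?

Sato cannot reach Yoon, Rao, Zheng, Ueda in two steps.
Nkem cannot reach Sato, Dube, Yoon, Pham, Rao, Zheng, Ueda in two steps.
Dube cannot reach Sato, Yoon, Pham, Rao, Zheng, Ueda in two steps.
Yoon cannot reach Rao, Ueda in two steps.
Pham cannot reach Sato, Yoon, Rao, Zheng, Ueda in two steps.
Rao cannot reach Ueda in two steps.
Zheng cannot reach Yoon, Rao, Ueda in two steps.
Ueda reaches everyone (king).
Kings: Ueda — 1.

1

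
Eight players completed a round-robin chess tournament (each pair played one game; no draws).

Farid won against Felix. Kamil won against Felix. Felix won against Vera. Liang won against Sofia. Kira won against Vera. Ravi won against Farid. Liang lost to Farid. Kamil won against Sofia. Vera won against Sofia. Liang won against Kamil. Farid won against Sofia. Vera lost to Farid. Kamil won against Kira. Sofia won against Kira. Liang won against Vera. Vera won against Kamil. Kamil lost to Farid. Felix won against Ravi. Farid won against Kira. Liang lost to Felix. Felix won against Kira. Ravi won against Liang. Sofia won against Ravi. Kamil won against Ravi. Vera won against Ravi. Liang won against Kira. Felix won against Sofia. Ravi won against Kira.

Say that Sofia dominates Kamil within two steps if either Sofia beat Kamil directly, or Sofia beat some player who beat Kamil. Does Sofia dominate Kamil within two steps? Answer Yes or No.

No

Sofia did not beat Kamil directly.
Sofia beat Ravi, Kira, but each of them lost to Kamil. No two-step path.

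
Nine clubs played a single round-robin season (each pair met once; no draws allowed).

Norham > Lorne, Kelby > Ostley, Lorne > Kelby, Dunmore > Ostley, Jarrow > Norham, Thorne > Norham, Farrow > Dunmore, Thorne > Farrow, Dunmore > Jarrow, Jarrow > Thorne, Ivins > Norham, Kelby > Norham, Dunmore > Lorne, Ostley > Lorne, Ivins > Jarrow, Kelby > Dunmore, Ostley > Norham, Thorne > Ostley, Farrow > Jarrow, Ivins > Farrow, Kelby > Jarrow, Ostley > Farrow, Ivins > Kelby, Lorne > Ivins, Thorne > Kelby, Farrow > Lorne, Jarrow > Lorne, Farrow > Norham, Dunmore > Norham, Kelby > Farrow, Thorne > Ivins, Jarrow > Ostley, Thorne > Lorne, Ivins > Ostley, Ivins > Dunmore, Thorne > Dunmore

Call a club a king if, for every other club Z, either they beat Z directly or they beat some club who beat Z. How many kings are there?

Lorne cannot reach Thorne in two steps.
Jarrow reaches everyone (king).
Ivins reaches everyone (king).
Dunmore reaches everyone (king).
Farrow reaches everyone (king).
Kelby cannot reach Ivins in two steps.
Thorne reaches everyone (king).
Norham cannot reach Jarrow, Dunmore, Farrow, Thorne, Ostley in two steps.
Ostley cannot reach Thorne in two steps.
Kings: Jarrow, Ivins, Dunmore, Farrow, Thorne — 5.

5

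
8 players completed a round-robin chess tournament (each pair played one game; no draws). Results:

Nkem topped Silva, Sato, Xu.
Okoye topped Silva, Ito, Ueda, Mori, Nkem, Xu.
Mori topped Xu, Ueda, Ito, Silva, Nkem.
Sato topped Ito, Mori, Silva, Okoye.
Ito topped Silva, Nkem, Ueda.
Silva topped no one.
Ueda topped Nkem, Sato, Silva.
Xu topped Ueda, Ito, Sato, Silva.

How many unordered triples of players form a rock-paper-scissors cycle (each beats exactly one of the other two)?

Win totals: Sato 4, Mori 5, Ito 3, Xu 4, Ueda 3, Nkem 3, Silva 0, Okoye 6.
A player with w wins dominates both others in C(w,2) triples; summing gives 6 + 10 + 3 + 6 + 3 + 3 + 0 + 15 = 46 transitive triples.
Total triples C(8,3) = 56, so cyclic triples = 56 − 46 = 10.

10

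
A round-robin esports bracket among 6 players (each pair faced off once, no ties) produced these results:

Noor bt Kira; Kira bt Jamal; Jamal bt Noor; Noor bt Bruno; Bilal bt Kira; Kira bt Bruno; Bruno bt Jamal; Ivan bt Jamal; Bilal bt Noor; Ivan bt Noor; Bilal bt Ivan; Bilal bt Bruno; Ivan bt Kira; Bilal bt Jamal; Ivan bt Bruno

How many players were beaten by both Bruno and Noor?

0

Bruno beat: Jamal.
Noor beat: Bruno, Kira.
No one was beaten by both.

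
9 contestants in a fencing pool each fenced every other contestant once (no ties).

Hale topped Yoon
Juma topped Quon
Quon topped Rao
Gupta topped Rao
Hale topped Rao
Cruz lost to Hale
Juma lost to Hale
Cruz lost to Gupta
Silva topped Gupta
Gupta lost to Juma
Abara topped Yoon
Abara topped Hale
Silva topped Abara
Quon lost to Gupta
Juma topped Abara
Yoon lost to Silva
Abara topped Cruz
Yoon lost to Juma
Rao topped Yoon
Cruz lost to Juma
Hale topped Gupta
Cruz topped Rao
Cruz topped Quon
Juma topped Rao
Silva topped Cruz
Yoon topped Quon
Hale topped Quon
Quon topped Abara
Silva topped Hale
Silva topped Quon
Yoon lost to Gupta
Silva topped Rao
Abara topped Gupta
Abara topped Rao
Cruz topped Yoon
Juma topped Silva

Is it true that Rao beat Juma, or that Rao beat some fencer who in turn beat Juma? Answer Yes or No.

No

Rao did not beat Juma directly.
Rao beat Yoon, but each of them lost to Juma. No two-step path.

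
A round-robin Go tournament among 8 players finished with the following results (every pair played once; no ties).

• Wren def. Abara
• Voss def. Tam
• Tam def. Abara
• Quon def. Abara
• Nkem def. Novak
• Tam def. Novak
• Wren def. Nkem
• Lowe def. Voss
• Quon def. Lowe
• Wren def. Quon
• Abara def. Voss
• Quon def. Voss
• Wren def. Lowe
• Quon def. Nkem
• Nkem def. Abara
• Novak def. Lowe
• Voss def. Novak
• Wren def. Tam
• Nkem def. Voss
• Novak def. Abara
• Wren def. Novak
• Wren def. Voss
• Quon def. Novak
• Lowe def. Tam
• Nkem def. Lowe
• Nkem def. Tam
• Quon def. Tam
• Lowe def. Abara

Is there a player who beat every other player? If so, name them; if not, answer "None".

Wren

Wren has 7 wins out of 7 opponents — a perfect record.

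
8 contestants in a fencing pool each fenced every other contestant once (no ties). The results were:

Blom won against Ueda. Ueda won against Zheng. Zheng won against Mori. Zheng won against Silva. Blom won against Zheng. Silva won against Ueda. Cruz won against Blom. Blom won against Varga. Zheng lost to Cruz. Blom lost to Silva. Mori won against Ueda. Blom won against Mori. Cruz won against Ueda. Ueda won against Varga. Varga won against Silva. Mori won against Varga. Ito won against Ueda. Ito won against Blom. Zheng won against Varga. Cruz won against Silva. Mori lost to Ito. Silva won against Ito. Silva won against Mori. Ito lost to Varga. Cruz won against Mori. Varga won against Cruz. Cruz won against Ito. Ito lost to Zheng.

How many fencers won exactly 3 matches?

2

Win totals: Cruz 6, Blom 4, Mori 2, Ito 3, Varga 3, Zheng 4, Ueda 2, Silva 4.
Exactly 3: Ito, Varga — 2 fencers.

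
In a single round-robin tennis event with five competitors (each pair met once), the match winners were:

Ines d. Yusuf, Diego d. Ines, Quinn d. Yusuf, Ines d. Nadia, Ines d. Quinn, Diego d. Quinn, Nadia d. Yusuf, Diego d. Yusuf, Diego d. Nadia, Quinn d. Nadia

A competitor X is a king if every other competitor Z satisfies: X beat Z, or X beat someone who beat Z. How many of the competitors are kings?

1

Nadia cannot reach Quinn, Diego, Ines in two steps.
Quinn cannot reach Diego, Ines in two steps.
Yusuf cannot reach Nadia, Quinn, Diego, Ines in two steps.
Diego reaches everyone (king).
Ines cannot reach Diego in two steps.
Kings: Diego — 1.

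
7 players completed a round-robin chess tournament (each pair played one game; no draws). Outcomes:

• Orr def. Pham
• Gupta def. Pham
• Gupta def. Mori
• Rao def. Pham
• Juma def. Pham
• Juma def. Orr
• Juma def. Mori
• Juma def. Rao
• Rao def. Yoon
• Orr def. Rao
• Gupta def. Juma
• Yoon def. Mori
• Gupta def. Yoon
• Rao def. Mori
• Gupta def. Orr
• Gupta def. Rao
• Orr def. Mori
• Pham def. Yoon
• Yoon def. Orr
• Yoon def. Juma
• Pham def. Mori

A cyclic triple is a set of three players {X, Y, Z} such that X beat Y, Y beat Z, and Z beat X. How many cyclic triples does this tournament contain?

Win totals: Orr 3, Pham 2, Rao 3, Gupta 6, Juma 4, Mori 0, Yoon 3.
A player with w wins dominates both others in C(w,2) triples; summing gives 3 + 1 + 3 + 15 + 6 + 0 + 3 = 31 transitive triples.
Total triples C(7,3) = 35, so cyclic triples = 35 − 31 = 4.

4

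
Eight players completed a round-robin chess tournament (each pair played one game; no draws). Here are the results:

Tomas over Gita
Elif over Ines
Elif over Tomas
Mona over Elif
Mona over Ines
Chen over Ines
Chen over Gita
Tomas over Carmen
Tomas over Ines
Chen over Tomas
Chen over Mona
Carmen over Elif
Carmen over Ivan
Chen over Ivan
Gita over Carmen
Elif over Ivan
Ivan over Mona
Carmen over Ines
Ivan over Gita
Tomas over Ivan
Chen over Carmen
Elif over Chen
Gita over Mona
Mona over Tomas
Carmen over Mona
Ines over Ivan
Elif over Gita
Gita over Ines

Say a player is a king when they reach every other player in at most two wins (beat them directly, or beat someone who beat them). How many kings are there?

4

Ivan cannot reach Chen in two steps.
Mona reaches everyone (king).
Gita cannot reach Chen in two steps.
Elif reaches everyone (king).
Tomas cannot reach Chen in two steps.
Carmen reaches everyone (king).
Ines cannot reach Elif, Tomas, Carmen, Chen in two steps.
Chen reaches everyone (king).
Kings: Mona, Elif, Carmen, Chen — 4.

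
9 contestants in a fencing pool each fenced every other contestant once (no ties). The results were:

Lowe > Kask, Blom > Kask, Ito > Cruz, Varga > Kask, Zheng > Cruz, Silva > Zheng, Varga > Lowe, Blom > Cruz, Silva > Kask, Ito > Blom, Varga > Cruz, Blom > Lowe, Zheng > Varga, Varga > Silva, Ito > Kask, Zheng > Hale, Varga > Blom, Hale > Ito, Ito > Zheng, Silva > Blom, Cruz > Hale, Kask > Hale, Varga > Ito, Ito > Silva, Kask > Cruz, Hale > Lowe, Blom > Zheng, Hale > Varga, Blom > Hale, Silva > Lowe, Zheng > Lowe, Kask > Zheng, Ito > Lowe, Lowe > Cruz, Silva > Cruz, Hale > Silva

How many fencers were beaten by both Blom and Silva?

4

Blom beat: Zheng, Kask, Hale, Cruz, Lowe.
Silva beat: Zheng, Kask, Blom, Cruz, Lowe.
Both beat: Zheng, Kask, Cruz, Lowe — 4.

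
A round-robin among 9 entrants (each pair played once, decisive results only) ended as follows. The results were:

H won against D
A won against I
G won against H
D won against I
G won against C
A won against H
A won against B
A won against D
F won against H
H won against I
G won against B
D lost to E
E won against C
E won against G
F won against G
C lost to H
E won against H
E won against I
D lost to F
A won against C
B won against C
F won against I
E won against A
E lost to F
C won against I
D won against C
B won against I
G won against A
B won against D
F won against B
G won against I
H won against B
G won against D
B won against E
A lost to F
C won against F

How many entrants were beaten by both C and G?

C beat: F, I.
G beat: A, B, C, D, H, I.
Both beat: I — 1.

1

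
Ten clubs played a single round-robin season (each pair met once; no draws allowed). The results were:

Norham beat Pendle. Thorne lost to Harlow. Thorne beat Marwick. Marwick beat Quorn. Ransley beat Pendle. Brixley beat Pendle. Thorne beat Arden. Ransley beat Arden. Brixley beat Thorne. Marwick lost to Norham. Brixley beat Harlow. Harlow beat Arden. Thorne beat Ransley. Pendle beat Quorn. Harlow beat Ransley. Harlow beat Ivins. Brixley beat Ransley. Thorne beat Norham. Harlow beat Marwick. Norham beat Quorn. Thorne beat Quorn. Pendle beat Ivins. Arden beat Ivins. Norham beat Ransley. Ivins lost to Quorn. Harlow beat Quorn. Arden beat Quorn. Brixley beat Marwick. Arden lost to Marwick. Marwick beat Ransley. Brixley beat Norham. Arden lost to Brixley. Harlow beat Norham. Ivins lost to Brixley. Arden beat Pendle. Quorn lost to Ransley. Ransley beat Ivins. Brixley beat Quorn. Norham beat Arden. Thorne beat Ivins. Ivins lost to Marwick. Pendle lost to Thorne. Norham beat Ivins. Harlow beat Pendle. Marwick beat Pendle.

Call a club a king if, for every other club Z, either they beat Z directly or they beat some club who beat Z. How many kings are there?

1

Marwick cannot reach Thorne, Norham, Brixley, Harlow in two steps.
Thorne cannot reach Brixley, Harlow in two steps.
Norham cannot reach Thorne, Brixley, Harlow in two steps.
Brixley reaches everyone (king).
Ivins cannot reach Marwick, Thorne, Norham, Brixley, Ransley, Quorn, Pendle, Harlow, Arden in two steps.
Ransley cannot reach Marwick, Thorne, Norham, Brixley, Harlow in two steps.
Quorn cannot reach Marwick, Thorne, Norham, Brixley, Ransley, Pendle, Harlow, Arden in two steps.
Pendle cannot reach Marwick, Thorne, Norham, Brixley, Ransley, Harlow, Arden in two steps.
Harlow cannot reach Brixley in two steps.
Arden cannot reach Marwick, Thorne, Norham, Brixley, Ransley, Harlow in two steps.
Kings: Brixley — 1.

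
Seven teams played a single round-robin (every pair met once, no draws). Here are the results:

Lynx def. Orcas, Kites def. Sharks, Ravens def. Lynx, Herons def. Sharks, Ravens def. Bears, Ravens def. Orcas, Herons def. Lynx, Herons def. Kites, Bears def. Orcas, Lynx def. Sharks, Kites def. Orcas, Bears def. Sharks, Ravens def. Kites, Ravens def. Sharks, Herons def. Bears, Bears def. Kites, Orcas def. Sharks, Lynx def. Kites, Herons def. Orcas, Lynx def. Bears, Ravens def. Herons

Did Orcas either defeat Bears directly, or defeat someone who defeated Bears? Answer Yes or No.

No

Orcas did not beat Bears directly.
Orcas beat Sharks, but each of them lost to Bears. No two-step path.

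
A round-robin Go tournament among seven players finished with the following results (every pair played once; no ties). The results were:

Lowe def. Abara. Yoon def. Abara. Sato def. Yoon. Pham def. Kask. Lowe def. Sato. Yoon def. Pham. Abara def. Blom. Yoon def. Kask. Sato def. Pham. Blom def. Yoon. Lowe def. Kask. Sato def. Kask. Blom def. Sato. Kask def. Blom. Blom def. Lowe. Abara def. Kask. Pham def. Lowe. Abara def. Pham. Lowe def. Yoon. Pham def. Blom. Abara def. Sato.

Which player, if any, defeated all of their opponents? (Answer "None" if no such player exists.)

Highest win total is Lowe with 4 (out of 6 possible).
Lowe lost to Pham, Blom, so no player went undefeated.

None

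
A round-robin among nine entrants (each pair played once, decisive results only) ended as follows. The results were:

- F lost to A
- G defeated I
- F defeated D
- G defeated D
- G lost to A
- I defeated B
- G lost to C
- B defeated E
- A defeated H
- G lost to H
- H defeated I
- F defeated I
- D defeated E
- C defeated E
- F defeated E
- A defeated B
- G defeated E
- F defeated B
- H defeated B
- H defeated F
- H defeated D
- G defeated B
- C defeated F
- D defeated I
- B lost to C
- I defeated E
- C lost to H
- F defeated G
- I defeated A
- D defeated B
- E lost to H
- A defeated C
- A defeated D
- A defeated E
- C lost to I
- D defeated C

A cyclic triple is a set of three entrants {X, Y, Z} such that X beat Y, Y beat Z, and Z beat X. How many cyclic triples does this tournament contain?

Win totals: A 7, B 1, C 4, D 4, E 0, F 5, G 4, H 7, I 4.
An entrant with w wins dominates both others in C(w,2) triples; summing gives 21 + 0 + 6 + 6 + 0 + 10 + 6 + 21 + 6 = 76 transitive triples.
Total triples C(9,3) = 84, so cyclic triples = 84 − 76 = 8.

8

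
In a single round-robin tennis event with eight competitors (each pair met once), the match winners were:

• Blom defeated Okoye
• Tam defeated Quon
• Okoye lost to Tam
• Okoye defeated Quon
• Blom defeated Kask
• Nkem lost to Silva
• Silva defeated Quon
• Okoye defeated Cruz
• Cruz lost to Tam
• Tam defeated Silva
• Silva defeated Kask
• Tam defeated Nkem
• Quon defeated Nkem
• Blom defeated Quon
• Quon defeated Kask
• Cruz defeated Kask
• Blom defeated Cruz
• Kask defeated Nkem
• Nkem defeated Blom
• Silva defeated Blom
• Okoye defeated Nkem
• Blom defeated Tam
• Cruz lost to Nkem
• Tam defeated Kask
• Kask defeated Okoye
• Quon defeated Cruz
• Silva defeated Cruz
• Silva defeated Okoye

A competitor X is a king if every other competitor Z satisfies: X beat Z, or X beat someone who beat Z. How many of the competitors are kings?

3

Quon cannot reach Tam, Silva in two steps.
Cruz cannot reach Quon, Tam, Blom, Silva in two steps.
Tam reaches everyone (king).
Blom reaches everyone (king).
Silva reaches everyone (king).
Kask cannot reach Tam, Silva in two steps.
Nkem cannot reach Silva in two steps.
Okoye cannot reach Tam, Silva in two steps.
Kings: Tam, Blom, Silva — 3.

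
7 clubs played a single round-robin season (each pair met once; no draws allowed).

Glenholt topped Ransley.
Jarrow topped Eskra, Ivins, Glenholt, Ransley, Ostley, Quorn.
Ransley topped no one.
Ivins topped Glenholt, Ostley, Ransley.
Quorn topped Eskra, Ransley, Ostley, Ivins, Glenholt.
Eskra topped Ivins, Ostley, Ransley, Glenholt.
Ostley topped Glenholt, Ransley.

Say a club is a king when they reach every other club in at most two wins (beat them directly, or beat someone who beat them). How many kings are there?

Glenholt cannot reach Eskra, Jarrow, Quorn, Ostley, Ivins in two steps.
Eskra cannot reach Jarrow, Quorn in two steps.
Jarrow reaches everyone (king).
Quorn cannot reach Jarrow in two steps.
Ostley cannot reach Eskra, Jarrow, Quorn, Ivins in two steps.
Ransley cannot reach Glenholt, Eskra, Jarrow, Quorn, Ostley, Ivins in two steps.
Ivins cannot reach Eskra, Jarrow, Quorn in two steps.
Kings: Jarrow — 1.

1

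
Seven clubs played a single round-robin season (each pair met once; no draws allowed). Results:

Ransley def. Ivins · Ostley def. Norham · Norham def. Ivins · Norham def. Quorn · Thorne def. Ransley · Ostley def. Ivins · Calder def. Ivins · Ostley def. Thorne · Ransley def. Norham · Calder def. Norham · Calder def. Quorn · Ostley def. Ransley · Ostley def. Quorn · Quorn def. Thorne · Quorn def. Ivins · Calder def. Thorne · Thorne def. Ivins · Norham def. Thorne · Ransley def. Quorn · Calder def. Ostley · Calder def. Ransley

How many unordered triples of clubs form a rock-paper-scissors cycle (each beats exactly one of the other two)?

2

Win totals: Ostley 5, Norham 3, Calder 6, Ransley 3, Quorn 2, Thorne 2, Ivins 0.
A club with w wins dominates both others in C(w,2) triples; summing gives 10 + 3 + 15 + 3 + 1 + 1 + 0 = 33 transitive triples.
Total triples C(7,3) = 35, so cyclic triples = 35 − 33 = 2.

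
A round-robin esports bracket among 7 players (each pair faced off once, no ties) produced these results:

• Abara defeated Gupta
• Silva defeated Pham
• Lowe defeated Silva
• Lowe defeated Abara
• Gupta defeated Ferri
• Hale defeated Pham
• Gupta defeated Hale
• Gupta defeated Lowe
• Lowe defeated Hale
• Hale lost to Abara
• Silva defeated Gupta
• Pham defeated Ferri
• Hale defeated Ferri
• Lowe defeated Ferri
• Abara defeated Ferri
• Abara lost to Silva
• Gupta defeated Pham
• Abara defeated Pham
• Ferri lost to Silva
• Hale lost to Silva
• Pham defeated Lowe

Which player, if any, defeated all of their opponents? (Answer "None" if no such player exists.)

Highest win total is Silva with 5 (out of 6 possible).
Silva lost to Lowe, so no player went undefeated.

None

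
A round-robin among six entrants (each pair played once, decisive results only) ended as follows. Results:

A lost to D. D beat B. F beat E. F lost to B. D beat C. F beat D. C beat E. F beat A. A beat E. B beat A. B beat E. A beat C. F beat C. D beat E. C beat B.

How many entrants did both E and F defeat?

E beat: no one.
F beat: A, C, D, E.
No one was beaten by both.

0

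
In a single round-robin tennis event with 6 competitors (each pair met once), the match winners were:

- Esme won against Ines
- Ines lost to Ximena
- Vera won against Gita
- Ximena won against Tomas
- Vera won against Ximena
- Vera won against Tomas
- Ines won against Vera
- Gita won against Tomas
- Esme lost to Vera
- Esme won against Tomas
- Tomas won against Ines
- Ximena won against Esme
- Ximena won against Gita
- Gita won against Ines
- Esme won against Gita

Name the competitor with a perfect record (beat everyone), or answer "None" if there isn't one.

None

Highest win total is Ximena with 4 (out of 5 possible).
Ximena lost to Vera, so no competitor went undefeated.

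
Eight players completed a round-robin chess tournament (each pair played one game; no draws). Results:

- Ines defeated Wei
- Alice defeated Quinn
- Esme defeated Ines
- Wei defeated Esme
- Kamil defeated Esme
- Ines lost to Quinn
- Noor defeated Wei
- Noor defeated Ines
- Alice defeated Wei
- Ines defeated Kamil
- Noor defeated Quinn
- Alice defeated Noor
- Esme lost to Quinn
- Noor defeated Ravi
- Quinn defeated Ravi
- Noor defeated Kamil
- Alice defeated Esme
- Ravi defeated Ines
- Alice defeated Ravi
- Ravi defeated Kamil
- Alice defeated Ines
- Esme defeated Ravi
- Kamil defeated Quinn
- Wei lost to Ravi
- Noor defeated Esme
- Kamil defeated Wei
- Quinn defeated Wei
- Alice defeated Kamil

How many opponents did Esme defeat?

Esme's results: beat Ravi, Ines; lost to Alice, Quinn, Kamil, Noor, Wei.
That is 2 wins.

2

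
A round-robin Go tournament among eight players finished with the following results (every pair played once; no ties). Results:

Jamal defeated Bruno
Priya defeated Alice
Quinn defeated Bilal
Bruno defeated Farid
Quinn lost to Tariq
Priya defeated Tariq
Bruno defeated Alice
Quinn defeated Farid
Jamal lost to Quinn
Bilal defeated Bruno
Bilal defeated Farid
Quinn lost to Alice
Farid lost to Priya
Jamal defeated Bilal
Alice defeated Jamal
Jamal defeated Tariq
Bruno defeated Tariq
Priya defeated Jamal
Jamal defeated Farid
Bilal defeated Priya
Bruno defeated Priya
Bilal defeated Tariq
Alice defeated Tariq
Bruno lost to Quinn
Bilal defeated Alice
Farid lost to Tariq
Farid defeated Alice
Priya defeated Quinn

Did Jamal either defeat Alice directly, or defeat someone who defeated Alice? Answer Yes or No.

Yes

Jamal did not beat Alice directly.
Jamal beat Bruno, Farid, Tariq, Bilal. Of those, Bruno beat Alice.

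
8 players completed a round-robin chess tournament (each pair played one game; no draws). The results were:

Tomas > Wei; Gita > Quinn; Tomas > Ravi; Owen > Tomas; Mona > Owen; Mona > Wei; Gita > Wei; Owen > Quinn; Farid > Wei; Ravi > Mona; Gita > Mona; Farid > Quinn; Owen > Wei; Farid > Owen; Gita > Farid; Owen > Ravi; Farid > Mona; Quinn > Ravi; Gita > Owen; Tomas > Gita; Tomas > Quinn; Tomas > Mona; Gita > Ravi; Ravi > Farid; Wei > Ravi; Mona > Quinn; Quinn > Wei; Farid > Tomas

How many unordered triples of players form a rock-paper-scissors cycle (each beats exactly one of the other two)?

Win totals: Ravi 2, Gita 6, Farid 5, Mona 3, Wei 1, Quinn 2, Tomas 5, Owen 4.
A player with w wins dominates both others in C(w,2) triples; summing gives 1 + 15 + 10 + 3 + 0 + 1 + 10 + 6 = 46 transitive triples.
Total triples C(8,3) = 56, so cyclic triples = 56 − 46 = 10.

10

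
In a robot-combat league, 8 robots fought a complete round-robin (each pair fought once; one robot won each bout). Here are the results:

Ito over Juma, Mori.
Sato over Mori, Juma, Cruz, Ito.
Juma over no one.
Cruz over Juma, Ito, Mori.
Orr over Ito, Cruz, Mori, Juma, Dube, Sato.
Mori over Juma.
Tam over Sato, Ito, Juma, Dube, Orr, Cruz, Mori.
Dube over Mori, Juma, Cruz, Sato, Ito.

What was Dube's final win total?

5

Dube's results: beat Ito, Juma, Sato, Mori, Cruz; lost to Tam, Orr.
That is 5 wins.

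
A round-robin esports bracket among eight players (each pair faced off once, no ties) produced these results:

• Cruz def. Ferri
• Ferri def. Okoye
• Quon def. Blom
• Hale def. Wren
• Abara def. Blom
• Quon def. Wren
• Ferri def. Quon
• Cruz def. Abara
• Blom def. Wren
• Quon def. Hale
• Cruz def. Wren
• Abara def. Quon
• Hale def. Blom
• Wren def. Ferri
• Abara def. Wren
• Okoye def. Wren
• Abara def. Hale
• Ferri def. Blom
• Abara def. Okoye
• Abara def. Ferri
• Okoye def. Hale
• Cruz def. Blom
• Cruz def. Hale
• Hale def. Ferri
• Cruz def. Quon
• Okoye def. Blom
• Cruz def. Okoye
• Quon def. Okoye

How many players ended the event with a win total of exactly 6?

1

Win totals: Blom 1, Ferri 3, Wren 1, Cruz 7, Quon 4, Abara 6, Okoye 3, Hale 3.
Exactly 6: Abara — 1 player.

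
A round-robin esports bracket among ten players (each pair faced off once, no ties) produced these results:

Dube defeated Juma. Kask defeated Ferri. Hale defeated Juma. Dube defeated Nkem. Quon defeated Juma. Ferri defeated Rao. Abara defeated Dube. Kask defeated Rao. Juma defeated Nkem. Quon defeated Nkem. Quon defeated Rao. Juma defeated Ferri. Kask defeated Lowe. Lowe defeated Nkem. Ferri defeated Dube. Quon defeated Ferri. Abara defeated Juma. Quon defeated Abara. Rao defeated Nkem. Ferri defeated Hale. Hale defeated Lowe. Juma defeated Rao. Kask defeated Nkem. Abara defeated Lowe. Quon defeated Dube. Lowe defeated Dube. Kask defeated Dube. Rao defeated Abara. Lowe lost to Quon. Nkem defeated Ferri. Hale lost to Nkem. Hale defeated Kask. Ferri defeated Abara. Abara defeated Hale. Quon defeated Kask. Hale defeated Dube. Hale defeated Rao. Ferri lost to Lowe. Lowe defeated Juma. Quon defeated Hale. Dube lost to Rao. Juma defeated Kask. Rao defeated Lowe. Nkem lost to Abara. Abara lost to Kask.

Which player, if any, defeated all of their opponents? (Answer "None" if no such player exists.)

Quon

Quon has 9 wins out of 9 opponents — a perfect record.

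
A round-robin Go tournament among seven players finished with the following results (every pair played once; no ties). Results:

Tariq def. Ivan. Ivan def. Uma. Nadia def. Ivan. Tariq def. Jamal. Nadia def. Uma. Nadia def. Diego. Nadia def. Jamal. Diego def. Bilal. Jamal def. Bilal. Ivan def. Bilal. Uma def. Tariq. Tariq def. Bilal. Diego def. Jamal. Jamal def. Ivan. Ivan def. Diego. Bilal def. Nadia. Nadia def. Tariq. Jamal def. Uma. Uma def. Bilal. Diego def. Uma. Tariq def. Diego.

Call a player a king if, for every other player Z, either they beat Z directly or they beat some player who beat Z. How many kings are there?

7

Diego reaches everyone (king).
Jamal reaches everyone (king).
Nadia reaches everyone (king).
Ivan reaches everyone (king).
Tariq reaches everyone (king).
Uma reaches everyone (king).
Bilal reaches everyone (king).
Kings: Diego, Jamal, Nadia, Ivan, Tariq, Uma, Bilal — 7.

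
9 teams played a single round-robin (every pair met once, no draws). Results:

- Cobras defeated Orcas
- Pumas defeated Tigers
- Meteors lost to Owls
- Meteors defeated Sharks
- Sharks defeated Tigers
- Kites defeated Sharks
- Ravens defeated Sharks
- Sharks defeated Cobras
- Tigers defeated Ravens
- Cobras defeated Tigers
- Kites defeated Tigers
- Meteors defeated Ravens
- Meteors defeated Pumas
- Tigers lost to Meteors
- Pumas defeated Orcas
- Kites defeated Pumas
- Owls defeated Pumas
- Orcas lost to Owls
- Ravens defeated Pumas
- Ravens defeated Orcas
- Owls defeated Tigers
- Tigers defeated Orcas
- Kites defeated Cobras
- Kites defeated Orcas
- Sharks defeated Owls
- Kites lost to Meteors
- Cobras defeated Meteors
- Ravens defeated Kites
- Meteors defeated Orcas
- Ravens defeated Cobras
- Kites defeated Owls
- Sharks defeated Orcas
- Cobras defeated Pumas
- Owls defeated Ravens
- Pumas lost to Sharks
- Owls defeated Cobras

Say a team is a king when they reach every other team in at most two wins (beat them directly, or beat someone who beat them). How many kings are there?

Sharks cannot reach Kites in two steps.
Owls reaches everyone (king).
Kites reaches everyone (king).
Pumas cannot reach Sharks, Owls, Kites, Meteors, Cobras in two steps.
Tigers cannot reach Owls, Meteors in two steps.
Orcas cannot reach Sharks, Owls, Kites, Pumas, Tigers, Meteors, Ravens, Cobras in two steps.
Meteors reaches everyone (king).
Ravens reaches everyone (king).
Cobras cannot reach Owls in two steps.
Kings: Owls, Kites, Meteors, Ravens — 4.

4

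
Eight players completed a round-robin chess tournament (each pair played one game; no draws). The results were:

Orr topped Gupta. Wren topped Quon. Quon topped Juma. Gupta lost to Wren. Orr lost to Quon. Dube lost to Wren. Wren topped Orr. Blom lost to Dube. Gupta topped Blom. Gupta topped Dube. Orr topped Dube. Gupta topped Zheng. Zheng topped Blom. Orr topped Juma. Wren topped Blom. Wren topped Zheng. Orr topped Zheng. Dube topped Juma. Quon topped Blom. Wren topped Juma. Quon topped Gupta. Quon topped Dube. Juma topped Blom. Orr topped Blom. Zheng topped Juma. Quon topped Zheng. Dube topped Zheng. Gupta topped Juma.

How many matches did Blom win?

Blom's results: beat no one; lost to Orr, Gupta, Wren, Dube, Quon, Juma, Zheng.
That is 0 wins.

0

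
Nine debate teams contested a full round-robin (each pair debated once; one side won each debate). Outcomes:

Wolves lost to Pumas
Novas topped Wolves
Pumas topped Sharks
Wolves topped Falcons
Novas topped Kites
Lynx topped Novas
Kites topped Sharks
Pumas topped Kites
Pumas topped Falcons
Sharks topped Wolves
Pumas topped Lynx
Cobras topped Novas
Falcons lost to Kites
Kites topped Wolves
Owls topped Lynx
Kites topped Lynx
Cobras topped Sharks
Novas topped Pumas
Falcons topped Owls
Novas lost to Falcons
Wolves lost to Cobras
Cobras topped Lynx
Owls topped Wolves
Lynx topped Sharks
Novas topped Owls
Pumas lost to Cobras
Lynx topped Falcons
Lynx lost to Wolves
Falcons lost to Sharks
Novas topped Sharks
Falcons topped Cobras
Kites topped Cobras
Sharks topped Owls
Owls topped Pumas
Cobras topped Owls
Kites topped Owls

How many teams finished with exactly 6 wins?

2

Win totals: Owls 3, Wolves 2, Novas 5, Falcons 3, Sharks 3, Pumas 5, Cobras 6, Lynx 3, Kites 6.
Exactly 6: Cobras, Kites — 2 teams.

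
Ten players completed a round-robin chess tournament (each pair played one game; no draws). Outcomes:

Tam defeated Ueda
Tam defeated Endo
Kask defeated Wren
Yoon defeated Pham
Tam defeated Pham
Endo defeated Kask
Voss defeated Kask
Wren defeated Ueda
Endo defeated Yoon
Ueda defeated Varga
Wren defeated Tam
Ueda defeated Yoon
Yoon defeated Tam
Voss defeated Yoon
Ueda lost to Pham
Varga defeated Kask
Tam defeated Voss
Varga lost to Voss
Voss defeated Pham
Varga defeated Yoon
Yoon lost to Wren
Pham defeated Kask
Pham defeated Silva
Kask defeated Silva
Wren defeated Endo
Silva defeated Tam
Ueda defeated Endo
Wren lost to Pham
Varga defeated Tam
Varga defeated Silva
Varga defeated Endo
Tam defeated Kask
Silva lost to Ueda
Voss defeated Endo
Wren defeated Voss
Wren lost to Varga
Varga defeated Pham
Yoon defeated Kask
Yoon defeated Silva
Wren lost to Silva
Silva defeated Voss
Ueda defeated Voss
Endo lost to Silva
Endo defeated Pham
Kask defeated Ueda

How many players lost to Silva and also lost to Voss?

1

Silva beat: Tam, Endo, Wren, Voss.
Voss beat: Endo, Yoon, Pham, Varga, Kask.
Both beat: Endo — 1.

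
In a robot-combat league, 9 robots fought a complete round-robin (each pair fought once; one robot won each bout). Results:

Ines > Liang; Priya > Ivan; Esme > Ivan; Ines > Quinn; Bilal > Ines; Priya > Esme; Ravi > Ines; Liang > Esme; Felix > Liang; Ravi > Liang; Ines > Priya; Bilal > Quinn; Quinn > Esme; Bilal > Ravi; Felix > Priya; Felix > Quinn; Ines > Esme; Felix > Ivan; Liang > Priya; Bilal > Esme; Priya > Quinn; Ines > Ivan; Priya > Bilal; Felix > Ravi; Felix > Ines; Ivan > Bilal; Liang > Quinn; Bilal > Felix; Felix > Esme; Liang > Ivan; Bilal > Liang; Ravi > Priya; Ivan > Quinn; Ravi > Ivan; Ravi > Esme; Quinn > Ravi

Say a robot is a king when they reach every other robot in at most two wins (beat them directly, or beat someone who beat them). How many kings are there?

3

Esme cannot reach Ines, Priya, Liang, Felix, Ravi in two steps.
Ines cannot reach Felix in two steps.
Bilal reaches everyone (king).
Priya reaches everyone (king).
Quinn cannot reach Bilal, Felix in two steps.
Liang cannot reach Ines, Felix in two steps.
Felix reaches everyone (king).
Ivan cannot reach Priya in two steps.
Ravi cannot reach Felix in two steps.
Kings: Bilal, Priya, Felix — 3.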